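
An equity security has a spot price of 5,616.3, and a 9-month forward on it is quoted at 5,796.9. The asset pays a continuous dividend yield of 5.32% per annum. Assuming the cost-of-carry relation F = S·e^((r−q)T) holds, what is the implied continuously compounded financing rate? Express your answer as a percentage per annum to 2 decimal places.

From F = S·e^((r−q)T): (r − q) = ln(F/S)/T
ln(5796.9/5616.3) = ln(1.032156) = 0.031650
(r − q) = 0.031650 / (9/12) = 0.042200
r = ln(F/S)/T + q = 0.042200 + 0.0532 = 0.095400
r = 9.54%

9.54%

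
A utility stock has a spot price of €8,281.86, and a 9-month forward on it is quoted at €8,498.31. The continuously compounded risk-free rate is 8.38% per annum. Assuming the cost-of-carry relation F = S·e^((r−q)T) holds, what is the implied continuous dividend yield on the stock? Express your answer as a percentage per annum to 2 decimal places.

4.94%

From F = S·e^((r−q)T): (r − q) = ln(F/S)/T
ln(8498.31/8281.86) = ln(1.026135) = 0.025799
(r − q) = 0.025799 / (9/12) = 0.034399
q = r − ln(F/S)/T = 0.0838 − 0.034399 = 0.049401
q = 4.94%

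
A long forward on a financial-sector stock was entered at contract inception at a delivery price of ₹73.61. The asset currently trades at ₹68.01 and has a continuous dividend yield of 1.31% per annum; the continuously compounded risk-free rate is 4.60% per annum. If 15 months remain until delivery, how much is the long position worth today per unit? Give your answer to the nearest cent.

Current fair forward for the remaining 15 months: F = S·e^((r − q)·T), (r − q) = 0.0460 − 0.0131 = 0.0329
F = 68.01 · e^(0.0329 × 15/12) = 68.01 × 1.041982 = 70.8652
Value of long forward = (F − K)·e^(−rT) = (70.8652 − 73.61) · e^(−0.0460·15/12)
= -2.7448 × 0.944122 = -2.59

-₹2.59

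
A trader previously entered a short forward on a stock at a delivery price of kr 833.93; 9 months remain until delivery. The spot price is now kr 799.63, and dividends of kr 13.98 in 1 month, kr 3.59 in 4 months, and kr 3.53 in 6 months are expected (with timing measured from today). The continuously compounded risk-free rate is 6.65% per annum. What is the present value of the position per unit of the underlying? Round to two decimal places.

kr 14.56

PV(remaining dividends) I = 13.98·e^(−0.0665·1/12) + 3.59·e^(−0.0665·4/12) + 3.53·e^(−0.0665·6/12) = 20.8286
Current forward F = (S − I)·e^(rT) = (799.63 − 20.8286)·e^(0.0665·9/12) = 778.8014 × 1.051140 = 818.6293
Value (long) = (F − K)·e^(−rT) = (818.6293 − 833.93) × 0.951348 = -14.5563
Short position value = −(long value) = kr 14.56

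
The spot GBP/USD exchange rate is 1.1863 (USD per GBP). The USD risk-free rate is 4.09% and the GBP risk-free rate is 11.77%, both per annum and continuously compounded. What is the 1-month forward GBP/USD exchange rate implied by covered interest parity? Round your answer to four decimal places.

1.1787

F = S·e^((r_USD − r_GBP)T) = 1.1863 · e^((0.0409 − 0.1177) × 1/12)
= 1.1863 · e^-0.006400 = 1.1863 × 0.993620
F = 1.1787 USD per GBP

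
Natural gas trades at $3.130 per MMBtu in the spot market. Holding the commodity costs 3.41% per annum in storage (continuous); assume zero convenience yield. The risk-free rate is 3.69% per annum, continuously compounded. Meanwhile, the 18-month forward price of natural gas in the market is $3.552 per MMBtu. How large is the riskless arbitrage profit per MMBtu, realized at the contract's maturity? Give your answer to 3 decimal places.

Fair forward: F* = S·e^(carry·T), with carry = (r + u) = 0.0369 + 0.0341 = 0.0710
F* = 3.130 · e^(0.0710 × 18/12) = 3.130 · e^0.106500 = 3.130 × 1.112378 = $3.4817
Market $3.552 > fair $3.4817: forward overpriced → cash-and-carry (buy spot, short the forward).
At maturity, profit = |F_mkt − F*| = |3.552 − 3.4817| = $0.070 per MMBtu

$0.070 per MMBtu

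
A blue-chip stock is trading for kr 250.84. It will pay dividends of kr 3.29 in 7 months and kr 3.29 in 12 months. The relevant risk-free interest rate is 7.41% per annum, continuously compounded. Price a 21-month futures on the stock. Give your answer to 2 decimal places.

kr 278.51

PV(dividends) I = 3.29·e^(−0.0741·7/12) + 3.29·e^(−0.0741·12/12)
I = 3.1508 + 3.0550 = 6.2058
F = (S − I)·e^(rT) = (250.84 − 6.2058) · e^(0.0741·21/12)
= 244.6342 · e^0.129675 = 244.6342 × 1.138458 = kr 278.51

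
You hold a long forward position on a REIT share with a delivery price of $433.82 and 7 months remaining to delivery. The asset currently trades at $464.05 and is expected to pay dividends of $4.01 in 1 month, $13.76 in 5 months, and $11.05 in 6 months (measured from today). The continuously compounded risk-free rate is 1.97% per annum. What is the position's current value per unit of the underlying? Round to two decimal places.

PV(remaining dividends) I = 4.01·e^(−0.0197·1/12) + 13.76·e^(−0.0197·5/12) + 11.05·e^(−0.0197·6/12) = 28.5926
Current forward F = (S − I)·e^(rT) = (464.05 − 28.5926)·e^(0.0197·7/12) = 435.4574 × 1.011558 = 440.4904
Value (long) = (F − K)·e^(−rT) = (440.4904 − 433.82) × 0.988574 = 6.5942
Value = $6.59

$6.59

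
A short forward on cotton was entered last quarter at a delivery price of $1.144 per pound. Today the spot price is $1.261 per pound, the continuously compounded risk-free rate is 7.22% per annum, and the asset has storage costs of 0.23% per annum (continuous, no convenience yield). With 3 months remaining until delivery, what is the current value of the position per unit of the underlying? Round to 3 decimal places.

-$0.138 per pound

Current fair forward for the remaining 3 months: F = S·e^((r + u)·T), (r + u) = 0.0722 + 0.0023 = 0.0745
F = 1.261 · e^(0.0745 × 3/12) = 1.261 × 1.018800 = 1.2847
Value of long forward = (F − K)·e^(−rT) = (1.2847 − 1.144) · e^(−0.0722·3/12)
= 0.1407 × 0.982112 = 0.138
Short position value = −(long value) = -$0.138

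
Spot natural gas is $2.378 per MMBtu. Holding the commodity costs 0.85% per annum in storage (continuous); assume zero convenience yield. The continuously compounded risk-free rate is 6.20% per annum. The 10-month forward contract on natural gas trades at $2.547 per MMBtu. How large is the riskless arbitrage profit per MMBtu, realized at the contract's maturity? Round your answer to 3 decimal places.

$0.025 per MMBtu

Fair forward: F* = S·e^(carry·T), with carry = (r + u) = 0.0620 + 0.0085 = 0.0705
F* = 2.378 · e^(0.0705 × 10/12) = 2.378 · e^0.058750 = 2.378 × 1.060510 = $2.5219
Market $2.547 > fair $2.5219: forward overpriced → cash-and-carry (buy spot, short the forward).
At maturity, profit = |F_mkt − F*| = |2.547 − 2.5219| = $0.025 per MMBtu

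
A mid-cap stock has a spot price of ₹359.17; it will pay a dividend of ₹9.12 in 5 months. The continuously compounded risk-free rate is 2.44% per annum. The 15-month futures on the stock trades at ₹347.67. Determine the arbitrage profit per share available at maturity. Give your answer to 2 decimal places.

₹13.32 per share

PV(dividends) I = 9.12·e^(−0.0244·5/12) = 9.0277
Fair futures F* = (S − I)·e^(rT) = (359.17 − 9.0277)·e^0.030500 = 350.1423 × 1.030970 = 360.9862
Market ₹347.67 < fair 360.9862: forward underpriced → reverse cash-and-carry (short the stock, invest proceeds at r, pay the dividends, go long the forward).
Profit at T = |F_mkt − F*| = |347.67 − 360.9862| = ₹13.32 per share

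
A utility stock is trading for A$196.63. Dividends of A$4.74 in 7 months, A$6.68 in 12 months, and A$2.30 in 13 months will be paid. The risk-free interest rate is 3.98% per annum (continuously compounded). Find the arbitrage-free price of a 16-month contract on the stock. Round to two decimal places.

PV(dividends) I = 4.74·e^(−0.0398·7/12) + 6.68·e^(−0.0398·12/12) + 2.30·e^(−0.0398·13/12)
I = 4.6312 + 6.4194 + 2.2029 = 13.2535
F = (S − I)·e^(rT) = (196.63 − 13.2535) · e^(0.0398·16/12)
= 183.3765 · e^0.053067 = 183.3765 × 1.054500 = A$193.37

A$193.37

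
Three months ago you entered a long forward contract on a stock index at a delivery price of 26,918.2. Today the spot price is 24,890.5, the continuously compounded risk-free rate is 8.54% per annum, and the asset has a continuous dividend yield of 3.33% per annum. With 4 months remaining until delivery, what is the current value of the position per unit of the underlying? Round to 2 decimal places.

-1546.99

Current fair forward for the remaining 4 months: F = S·e^((r − q)·T), (r − q) = 0.0854 − 0.0333 = 0.0521
F = 24890.5 · e^(0.0521 × 4/12) = 24890.5 × 1.01751834 = 25326.5402
Value of long forward = (F − K)·e^(−rT) = (25326.5402 − 26918.2) · e^(−0.0854·4/12)
= -1591.6598 × 0.97193469 = -1546.99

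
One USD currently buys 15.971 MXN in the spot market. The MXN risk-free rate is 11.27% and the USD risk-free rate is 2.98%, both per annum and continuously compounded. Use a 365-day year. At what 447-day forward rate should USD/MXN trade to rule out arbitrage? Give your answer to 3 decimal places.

17.678

F = S·e^((r_MXN − r_USD)T) = 15.971 · e^((0.1127 − 0.0298) × 447/365)
= 15.971 · e^0.101524 = 15.971 × 1.106856
F = 17.678 MXN per USD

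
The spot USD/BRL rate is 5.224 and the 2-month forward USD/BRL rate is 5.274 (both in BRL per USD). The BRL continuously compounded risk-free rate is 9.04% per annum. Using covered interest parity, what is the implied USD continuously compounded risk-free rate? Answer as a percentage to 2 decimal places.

3.32%

F = S·e^((r_BRL − r_USD)T) ⇒ r_USD = r_BRL − ln(F/S)/T
ln(5.274/5.224) = 0.009526; /(2/12) = 0.057156
r_USD = 0.0904 − 0.057156 = 0.033244
r_USD = 3.32%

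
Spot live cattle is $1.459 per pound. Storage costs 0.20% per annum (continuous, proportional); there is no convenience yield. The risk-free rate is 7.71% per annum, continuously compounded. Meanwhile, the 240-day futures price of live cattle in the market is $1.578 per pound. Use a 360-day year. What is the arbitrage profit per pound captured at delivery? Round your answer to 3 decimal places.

$0.040 per pound

Fair futures: F* = S·e^(carry·T), with carry = (r + u) = 0.0771 + 0.0020 = 0.0791
F* = 1.459 · e^(0.0791 × 240/360) = 1.459 · e^0.052733 = 1.459 × 1.054148 = $1.5380
Market $1.578 > fair $1.5380: forward overpriced → cash-and-carry (buy spot, short the forward).
At maturity, profit = |F_mkt − F*| = |1.578 − 1.5380| = $0.040 per pound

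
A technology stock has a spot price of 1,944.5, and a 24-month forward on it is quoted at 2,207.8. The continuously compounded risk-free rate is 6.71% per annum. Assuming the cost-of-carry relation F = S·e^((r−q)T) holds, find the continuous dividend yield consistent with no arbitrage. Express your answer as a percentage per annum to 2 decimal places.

0.36%

From F = S·e^((r−q)T): (r − q) = ln(F/S)/T
ln(2207.8/1944.5) = ln(1.135408) = 0.126992
(r − q) = 0.126992 / (24/12) = 0.063496
q = r − ln(F/S)/T = 0.0671 − 0.063496 = 0.003604
q = 0.36%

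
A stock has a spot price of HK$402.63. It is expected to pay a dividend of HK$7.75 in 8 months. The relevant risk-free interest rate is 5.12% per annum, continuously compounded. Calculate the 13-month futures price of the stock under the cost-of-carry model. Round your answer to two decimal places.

HK$417.68

PV(dividends) I = 7.75·e^(−0.0512·8/12)
I = 7.4899
F = (S − I)·e^(rT) = (402.63 − 7.4899) · e^(0.0512·13/12)
= 395.1401 · e^0.055467 = 395.1401 × 1.057034 = HK$417.68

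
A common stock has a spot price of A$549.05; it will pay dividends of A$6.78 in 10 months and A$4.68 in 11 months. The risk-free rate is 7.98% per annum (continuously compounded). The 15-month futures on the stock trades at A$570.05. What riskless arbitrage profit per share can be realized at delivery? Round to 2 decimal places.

A$24.78 per share

PV(dividends) I = 6.78·e^(−0.0798·10/12) + 4.68·e^(−0.0798·11/12) = 10.6937
Fair futures F* = (S − I)·e^(rT) = (549.05 − 10.6937)·e^0.099750 = 538.3563 × 1.104895 = 594.8272
Market A$570.05 < fair 594.8272: forward underpriced → reverse cash-and-carry (short the stock, invest proceeds at r, pay the dividends, go long the forward).
Profit at T = |F_mkt − F*| = |570.05 − 594.8272| = A$24.78 per share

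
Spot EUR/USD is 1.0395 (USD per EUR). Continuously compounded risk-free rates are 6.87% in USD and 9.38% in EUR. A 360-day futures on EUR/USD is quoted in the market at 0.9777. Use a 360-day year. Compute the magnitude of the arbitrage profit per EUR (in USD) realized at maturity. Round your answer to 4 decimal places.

0.0360 per EUR (in USD)

Fair futures: F* = S·e^(carry·T), with carry = (r_USD − r_EUR) = 0.0687 − 0.0938 = -0.0251
F* = 1.0395 · e^(-0.0251 × 360/360) = 1.0395 · e^-0.025100 = 1.0395 × 0.975212 = 1.0137
Market 0.9777 < fair 1.0137: forward underpriced → reverse cash-and-carry (short spot, go long the forward).
At maturity, profit = |F_mkt − F*| = |0.9777 − 1.0137| = 0.0360 per EUR (in USD)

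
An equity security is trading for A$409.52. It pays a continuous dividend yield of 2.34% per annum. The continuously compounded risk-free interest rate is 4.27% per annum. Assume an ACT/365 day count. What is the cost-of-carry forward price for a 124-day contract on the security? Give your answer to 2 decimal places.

A$412.21

F = S·e^((r − q)T) = 409.52 · e^((0.0427 − 0.0234) × 124/365)
= 409.52 · e^0.006557 = 409.52 × 1.006579
F = A$412.21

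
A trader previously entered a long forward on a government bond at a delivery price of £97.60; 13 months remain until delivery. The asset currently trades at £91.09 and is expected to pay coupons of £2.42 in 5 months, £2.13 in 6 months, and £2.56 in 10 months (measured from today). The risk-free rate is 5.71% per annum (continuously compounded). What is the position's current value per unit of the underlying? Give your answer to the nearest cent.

-£7.53

PV(remaining coupons) I = 2.42·e^(−0.0571·5/12) + 2.13·e^(−0.0571·6/12) + 2.56·e^(−0.0571·10/12) = 6.8742
Current forward F = (S − I)·e^(rT) = (91.09 − 6.8742)·e^(0.0571·13/12) = 84.2158 × 1.063812 = 89.5898
Value (long) = (F − K)·e^(−rT) = (89.5898 − 97.60) × 0.940016 = -7.5297
Value = -£7.53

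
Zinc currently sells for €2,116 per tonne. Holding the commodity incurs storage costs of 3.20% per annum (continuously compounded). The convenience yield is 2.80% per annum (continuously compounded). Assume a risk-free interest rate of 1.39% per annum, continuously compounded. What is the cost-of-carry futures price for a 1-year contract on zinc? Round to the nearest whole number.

€2,154 per tonne

Net carry = r + u − y = 0.0139 + 0.0320 − 0.0280 = 0.0179
F = S·e^((r+u−y)T) = 2116 · e^(0.0179 × 1) = 2116 · e^0.017900
= 2116 × 1.018061 = €2,154 per tonne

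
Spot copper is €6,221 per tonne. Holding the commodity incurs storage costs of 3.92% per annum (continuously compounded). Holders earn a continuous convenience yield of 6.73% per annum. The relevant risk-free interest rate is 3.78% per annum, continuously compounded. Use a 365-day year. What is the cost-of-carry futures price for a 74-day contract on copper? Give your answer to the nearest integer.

€6,233 per tonne

Net carry = r + u − y = 0.0378 + 0.0392 − 0.0673 = 0.0097
F = S·e^((r+u−y)T) = 6221 · e^(0.0097 × 74/365) = 6221 · e^0.001967
= 6221 × 1.001969 = €6,233 per tonne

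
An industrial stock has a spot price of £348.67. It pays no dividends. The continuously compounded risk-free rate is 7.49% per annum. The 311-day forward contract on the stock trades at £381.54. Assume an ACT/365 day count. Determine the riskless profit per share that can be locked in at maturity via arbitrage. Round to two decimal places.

£9.89 per share

Fair forward: F* = S·e^(carry·T), with carry = r = 0.0749
F* = 348.67 · e^(0.0749 × 311/365) = 348.67 · e^0.063819 = 348.67 × 1.065899 = £371.6470
Market £381.54 > fair £371.6470: forward overpriced → cash-and-carry (buy spot, short the forward).
At maturity, profit = |F_mkt − F*| = |381.54 − 371.6470| = £9.89 per share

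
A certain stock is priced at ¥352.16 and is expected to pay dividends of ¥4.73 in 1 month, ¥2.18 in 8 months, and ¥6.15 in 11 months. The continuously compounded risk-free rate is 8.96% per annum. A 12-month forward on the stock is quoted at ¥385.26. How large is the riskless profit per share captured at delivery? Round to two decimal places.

¥13.67 per share

PV(dividends) I = 4.73·e^(−0.0896·1/12) + 2.18·e^(−0.0896·8/12) + 6.15·e^(−0.0896·11/12) = 12.4135
Fair forward F* = (S − I)·e^(rT) = (352.16 − 12.4135)·e^0.089600 = 339.7465 × 1.093737 = 371.5933
Market ¥385.26 > fair 371.5933: forward overpriced → cash-and-carry (borrow at r, buy the stock and collect the dividends, short the forward).
Profit at T = |F_mkt − F*| = |385.26 − 371.5933| = ¥13.67 per share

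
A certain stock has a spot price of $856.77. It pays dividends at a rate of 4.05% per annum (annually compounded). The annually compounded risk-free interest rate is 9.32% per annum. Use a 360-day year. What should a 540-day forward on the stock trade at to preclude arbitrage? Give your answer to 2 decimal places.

F = S · (1+r)^T / (1+q)^T
= 856.77 × 1.143008 / 1.061361 = 856.77 × 1.076927
F = $922.68

$922.68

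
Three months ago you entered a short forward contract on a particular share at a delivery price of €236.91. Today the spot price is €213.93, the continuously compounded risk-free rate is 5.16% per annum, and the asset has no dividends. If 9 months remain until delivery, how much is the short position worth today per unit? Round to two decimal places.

€13.99

Current fair forward for the remaining 9 months: F = S·e^(r·T), r = 0.0516
F = 213.93 · e^(0.0516 × 9/12) = 213.93 × 1.039459 = 222.3715
Value of long forward = (F − K)·e^(−rT) = (222.3715 − 236.91) · e^(−0.0516·9/12)
= -14.5385 × 0.962039 = -13.99
Short position value = −(long value) = €13.99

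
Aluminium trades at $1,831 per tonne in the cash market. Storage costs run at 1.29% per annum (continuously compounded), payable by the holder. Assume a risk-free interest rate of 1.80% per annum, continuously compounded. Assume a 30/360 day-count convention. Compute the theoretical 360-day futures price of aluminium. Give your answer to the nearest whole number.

Net carry = r + u − y = 0.0180 + 0.0129 − 0.0000 = 0.0309
F = S·e^((r+u−y)T) = 1831 · e^(0.0309 × 360/360) = 1831 · e^0.030900
= 1831 × 1.031382 = $1,888 per tonne

$1,888 per tonne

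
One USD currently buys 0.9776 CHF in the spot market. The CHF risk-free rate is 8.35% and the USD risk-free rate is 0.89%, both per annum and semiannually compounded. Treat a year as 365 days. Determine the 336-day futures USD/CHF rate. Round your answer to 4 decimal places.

1.0455

By covered interest parity, F = S · (1+r_CHF/2)^(2T) / (1+r_USD/2)^(2T)
= 0.9776 × 1.078212 / 1.008208 = 0.9776 × 1.069434
F = 1.0455 CHF per USD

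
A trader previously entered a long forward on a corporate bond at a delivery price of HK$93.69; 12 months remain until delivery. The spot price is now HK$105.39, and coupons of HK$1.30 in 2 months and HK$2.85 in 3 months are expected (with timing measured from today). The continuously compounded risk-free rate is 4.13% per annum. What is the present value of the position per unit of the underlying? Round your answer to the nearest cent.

PV(remaining coupons) I = 1.30·e^(−0.0413·2/12) + 2.85·e^(−0.0413·3/12) = 4.1118
Current forward F = (S − I)·e^(rT) = (105.39 − 4.1118)·e^(0.0413·12/12) = 101.2782 × 1.042165 = 105.5486
Value (long) = (F − K)·e^(−rT) = (105.5486 − 93.69) × 0.959541 = 11.3788
Value = HK$11.38

HK$11.38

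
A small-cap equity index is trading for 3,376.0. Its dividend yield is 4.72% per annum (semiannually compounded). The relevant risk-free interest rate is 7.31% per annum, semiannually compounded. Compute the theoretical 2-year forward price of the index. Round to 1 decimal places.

3,550.1

F = S · (1+r/2)^(2T) / (1+q/2)^(2T)
= 3376.0 × 1.154413 / 1.097795 = 3376.0 × 1.051574
F = 3,550.1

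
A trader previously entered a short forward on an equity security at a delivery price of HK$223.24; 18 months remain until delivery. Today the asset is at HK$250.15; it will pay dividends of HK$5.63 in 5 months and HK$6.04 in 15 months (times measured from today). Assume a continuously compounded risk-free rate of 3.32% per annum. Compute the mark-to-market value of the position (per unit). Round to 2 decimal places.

PV(remaining dividends) I = 5.63·e^(−0.0332·5/12) + 6.04·e^(−0.0332·15/12) = 11.3471
Current forward F = (S − I)·e^(rT) = (250.15 − 11.3471)·e^(0.0332·18/12) = 238.8029 × 1.051061 = 250.9964
Value (long) = (F − K)·e^(−rT) = (250.9964 − 223.24) × 0.951420 = 26.4080
Short position value = −(long value) = -HK$26.41

-HK$26.41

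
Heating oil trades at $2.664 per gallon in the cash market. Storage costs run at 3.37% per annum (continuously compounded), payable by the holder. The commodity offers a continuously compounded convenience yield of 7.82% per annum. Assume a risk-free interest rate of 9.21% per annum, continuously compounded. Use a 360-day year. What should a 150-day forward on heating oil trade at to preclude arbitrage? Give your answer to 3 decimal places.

$2.717 per gallon

Net carry = r + u − y = 0.0921 + 0.0337 − 0.0782 = 0.0476
F = S·e^((r+u−y)T) = 2.664 · e^(0.0476 × 150/360) = 2.664 · e^0.019833
= 2.664 × 1.020031 = $2.717 per gallon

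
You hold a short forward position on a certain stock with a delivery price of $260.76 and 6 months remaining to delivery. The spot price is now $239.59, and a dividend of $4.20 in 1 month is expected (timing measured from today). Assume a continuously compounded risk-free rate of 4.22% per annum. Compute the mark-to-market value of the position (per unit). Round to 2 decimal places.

$19.91

PV(remaining dividends) I = 4.20·e^(−0.0422·1/12) = 4.1853
Current forward F = (S − I)·e^(rT) = (239.59 − 4.1853)·e^(0.0422·6/12) = 235.4047 × 1.021324 = 240.4245
Value (long) = (F − K)·e^(−rT) = (240.4245 − 260.76) × 0.979121 = -19.9109
Short position value = −(long value) = $19.91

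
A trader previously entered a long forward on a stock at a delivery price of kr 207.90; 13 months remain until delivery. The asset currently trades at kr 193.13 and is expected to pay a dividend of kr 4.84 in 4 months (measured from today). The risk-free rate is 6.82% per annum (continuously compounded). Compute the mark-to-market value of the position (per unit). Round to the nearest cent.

PV(remaining dividends) I = 4.84·e^(−0.0682·4/12) = 4.7312
Current forward F = (S − I)·e^(rT) = (193.13 − 4.7312)·e^(0.0682·13/12) = 188.3988 × 1.076681 = 202.8454
Value (long) = (F − K)·e^(−rT) = (202.8454 − 207.90) × 0.928780 = -4.6946
Value = -kr 4.69

-kr 4.69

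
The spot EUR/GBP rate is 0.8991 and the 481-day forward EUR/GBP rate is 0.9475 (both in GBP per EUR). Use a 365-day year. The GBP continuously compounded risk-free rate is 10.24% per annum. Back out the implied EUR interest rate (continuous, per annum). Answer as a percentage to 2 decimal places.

F = S·e^((r_GBP − r_EUR)T) ⇒ r_EUR = r_GBP − ln(F/S)/T
ln(0.9475/0.8991) = 0.052433; /(481/365) = 0.039788
r_EUR = 0.1024 − 0.039788 = 0.062612
r_EUR = 6.26%

6.26%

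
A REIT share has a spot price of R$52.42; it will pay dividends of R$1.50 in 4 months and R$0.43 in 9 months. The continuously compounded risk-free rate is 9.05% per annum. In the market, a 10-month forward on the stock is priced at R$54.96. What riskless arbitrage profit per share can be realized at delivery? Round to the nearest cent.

PV(dividends) I = 1.50·e^(−0.0905·4/12) + 0.43·e^(−0.0905·9/12) = 1.8572
Fair forward F* = (S − I)·e^(rT) = (52.42 − 1.8572)·e^0.075417 = 50.5628 × 1.078334 = 54.5236
Market R$54.96 > fair 54.5236: forward overpriced → cash-and-carry (borrow at r, buy the stock and collect the dividends, short the forward).
Profit at T = |F_mkt − F*| = |54.96 − 54.5236| = R$0.44 per share

R$0.44 per share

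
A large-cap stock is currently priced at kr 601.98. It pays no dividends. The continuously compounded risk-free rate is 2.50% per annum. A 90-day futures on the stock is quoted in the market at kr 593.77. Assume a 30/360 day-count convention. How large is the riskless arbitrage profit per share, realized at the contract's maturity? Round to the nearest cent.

Fair futures: F* = S·e^(carry·T), with carry = r = 0.0250
F* = 601.98 · e^(0.0250 × 90/360) = 601.98 · e^0.006250 = 601.98 × 1.006270 = kr 605.7544
Market kr 593.77 < fair kr 605.7544: forward underpriced → reverse cash-and-carry (short spot, go long the forward).
At maturity, profit = |F_mkt − F*| = |593.77 − 605.7544| = kr 11.98 per share

kr 11.98 per share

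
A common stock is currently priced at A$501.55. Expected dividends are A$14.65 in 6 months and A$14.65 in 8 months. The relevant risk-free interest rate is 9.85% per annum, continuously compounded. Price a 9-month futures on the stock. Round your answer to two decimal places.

PV(dividends) I = 14.65·e^(−0.0985·6/12) + 14.65·e^(−0.0985·8/12)
I = 13.9460 + 13.7189 = 27.6649
F = (S − I)·e^(rT) = (501.55 − 27.6649) · e^(0.0985·9/12)
= 473.8851 · e^0.073875 = 473.8851 × 1.076672 = A$510.22

A$510.22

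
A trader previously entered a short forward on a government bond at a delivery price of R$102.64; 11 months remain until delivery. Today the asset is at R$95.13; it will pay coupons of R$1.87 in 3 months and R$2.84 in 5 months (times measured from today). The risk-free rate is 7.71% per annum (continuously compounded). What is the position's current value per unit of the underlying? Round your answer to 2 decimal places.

PV(remaining coupons) I = 1.87·e^(−0.0771·3/12) + 2.84·e^(−0.0771·5/12) = 4.5845
Current forward F = (S − I)·e^(rT) = (95.13 − 4.5845)·e^(0.0771·11/12) = 90.5455 × 1.073232 = 97.1763
Value (long) = (F − K)·e^(−rT) = (97.1763 − 102.64) × 0.931765 = -5.0909
Short position value = −(long value) = R$5.09

R$5.09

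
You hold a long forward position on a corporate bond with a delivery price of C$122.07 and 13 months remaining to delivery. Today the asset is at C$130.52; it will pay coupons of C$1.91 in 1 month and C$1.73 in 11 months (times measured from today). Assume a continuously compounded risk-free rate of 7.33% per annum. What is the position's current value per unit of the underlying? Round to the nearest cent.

PV(remaining coupons) I = 1.91·e^(−0.0733·1/12) + 1.73·e^(−0.0733·11/12) = 3.5159
Current forward F = (S − I)·e^(rT) = (130.52 − 3.5159)·e^(0.0733·13/12) = 127.0041 × 1.082646 = 137.5005
Value (long) = (F − K)·e^(−rT) = (137.5005 − 122.07) × 0.923663 = 14.2526
Value = C$14.25

C$14.25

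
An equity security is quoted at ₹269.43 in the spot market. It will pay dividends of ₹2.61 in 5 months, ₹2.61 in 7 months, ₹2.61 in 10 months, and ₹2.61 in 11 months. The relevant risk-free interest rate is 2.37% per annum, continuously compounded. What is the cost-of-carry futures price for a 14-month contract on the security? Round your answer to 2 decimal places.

₹266.42

PV(dividends) I = 2.61·e^(−0.0237·5/12) + 2.61·e^(−0.0237·7/12) + 2.61·e^(−0.0237·10/12) + 2.61·e^(−0.0237·11/12)
I = 2.5844 + 2.5742 + 2.5590 + 2.5539 = 10.2715
F = (S − I)·e^(rT) = (269.43 − 10.2715) · e^(0.0237·14/12)
= 259.1585 · e^0.027650 = 259.1585 × 1.028036 = ₹266.42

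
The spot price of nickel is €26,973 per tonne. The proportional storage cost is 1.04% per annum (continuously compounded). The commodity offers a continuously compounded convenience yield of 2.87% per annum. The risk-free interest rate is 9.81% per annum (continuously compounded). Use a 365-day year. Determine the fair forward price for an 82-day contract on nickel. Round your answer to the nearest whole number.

€27,461 per tonne

Net carry = r + u − y = 0.0981 + 0.0104 − 0.0287 = 0.0798
F = S·e^((r+u−y)T) = 26973 · e^(0.0798 × 82/365) = 26973 · e^0.017928
= 26973 × 1.018090 = €27,461 per tonne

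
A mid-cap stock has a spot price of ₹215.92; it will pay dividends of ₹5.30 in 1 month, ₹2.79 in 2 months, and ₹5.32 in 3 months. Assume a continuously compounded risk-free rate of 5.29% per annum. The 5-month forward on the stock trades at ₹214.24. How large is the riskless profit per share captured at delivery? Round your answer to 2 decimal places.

PV(dividends) I = 5.30·e^(−0.0529·1/12) + 2.79·e^(−0.0529·2/12) + 5.32·e^(−0.0529·3/12) = 13.2923
Fair forward F* = (S − I)·e^(rT) = (215.92 − 13.2923)·e^0.022042 = 202.6277 × 1.022287 = 207.1437
Market ₹214.24 > fair 207.1437: forward overpriced → cash-and-carry (borrow at r, buy the stock and collect the dividends, short the forward).
Profit at T = |F_mkt − F*| = |214.24 − 207.1437| = ₹7.10 per share

₹7.10 per share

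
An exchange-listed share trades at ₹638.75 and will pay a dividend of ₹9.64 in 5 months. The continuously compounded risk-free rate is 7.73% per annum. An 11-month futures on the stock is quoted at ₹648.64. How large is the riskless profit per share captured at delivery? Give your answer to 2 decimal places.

₹26.99 per share

PV(dividends) I = 9.64·e^(−0.0773·5/12) = 9.3345
Fair futures F* = (S − I)·e^(rT) = (638.75 − 9.3345)·e^0.070858 = 629.4155 × 1.073429 = 675.6329
Market ₹648.64 < fair 675.6329: forward underpriced → reverse cash-and-carry (short the stock, invest proceeds at r, pay the dividends, go long the forward).
Profit at T = |F_mkt − F*| = |648.64 − 675.6329| = ₹26.99 per share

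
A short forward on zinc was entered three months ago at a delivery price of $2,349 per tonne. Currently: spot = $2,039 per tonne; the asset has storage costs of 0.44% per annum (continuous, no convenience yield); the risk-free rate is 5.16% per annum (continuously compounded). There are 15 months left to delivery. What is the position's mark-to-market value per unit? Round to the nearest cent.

Current fair forward for the remaining 15 months: F = S·e^((r + u)·T), (r + u) = 0.0516 + 0.0044 = 0.0560
F = 2039 · e^(0.0560 × 15/12) = 2039 × 1.07250818 = 2186.8442
Value of long forward = (F − K)·e^(−rT) = (2186.8442 − 2349) · e^(−0.0516·15/12)
= -162.1558 × 0.93753611 = -152.03
Short position value = −(long value) = $152.03

$152.03 per tonne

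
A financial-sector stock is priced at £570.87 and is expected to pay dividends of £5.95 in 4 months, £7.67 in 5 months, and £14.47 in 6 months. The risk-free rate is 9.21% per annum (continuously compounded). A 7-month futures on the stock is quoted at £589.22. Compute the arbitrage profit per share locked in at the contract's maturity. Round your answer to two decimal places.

£15.30 per share

PV(dividends) I = 5.95·e^(−0.0921·4/12) + 7.67·e^(−0.0921·5/12) + 14.47·e^(−0.0921·6/12) = 26.9701
Fair futures F* = (S − I)·e^(rT) = (570.87 − 26.9701)·e^0.053725 = 543.8999 × 1.055194 = 573.9199
Market £589.22 > fair 573.9199: forward overpriced → cash-and-carry (borrow at r, buy the stock and collect the dividends, short the forward).
Profit at T = |F_mkt − F*| = |589.22 − 573.9199| = £15.30 per share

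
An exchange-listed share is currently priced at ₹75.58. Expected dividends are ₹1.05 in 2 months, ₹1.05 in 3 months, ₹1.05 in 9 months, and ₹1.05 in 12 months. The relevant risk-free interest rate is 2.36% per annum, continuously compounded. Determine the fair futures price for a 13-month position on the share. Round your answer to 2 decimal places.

PV(dividends) I = 1.05·e^(−0.0236·2/12) + 1.05·e^(−0.0236·3/12) + 1.05·e^(−0.0236·9/12) + 1.05·e^(−0.0236·12/12)
I = 1.0459 + 1.0438 + 1.0316 + 1.0255 = 4.1468
F = (S − I)·e^(rT) = (75.58 − 4.1468) · e^(0.0236·13/12)
= 71.4332 · e^0.025567 = 71.4332 × 1.025897 = ₹73.28

₹73.28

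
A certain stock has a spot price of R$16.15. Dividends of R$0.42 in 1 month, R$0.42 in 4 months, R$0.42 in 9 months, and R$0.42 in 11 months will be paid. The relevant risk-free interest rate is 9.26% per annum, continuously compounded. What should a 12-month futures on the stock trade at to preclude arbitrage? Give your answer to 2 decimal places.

R$15.96

PV(dividends) I = 0.42·e^(−0.0926·1/12) + 0.42·e^(−0.0926·4/12) + 0.42·e^(−0.0926·9/12) + 0.42·e^(−0.0926·11/12)
I = 0.4168 + 0.4072 + 0.3918 + 0.3858 = 1.6016
F = (S − I)·e^(rT) = (16.15 − 1.6016) · e^(0.0926·12/12)
= 14.5484 · e^0.092600 = 14.5484 × 1.097023 = R$15.96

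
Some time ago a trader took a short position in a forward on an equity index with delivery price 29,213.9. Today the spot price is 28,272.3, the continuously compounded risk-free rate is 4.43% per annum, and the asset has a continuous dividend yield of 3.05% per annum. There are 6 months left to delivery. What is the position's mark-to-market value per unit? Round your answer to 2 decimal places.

729.51

Current fair forward for the remaining 6 months: F = S·e^((r − q)·T), (r − q) = 0.0443 − 0.0305 = 0.0138
F = 28272.3 · e^(0.0138 × 6/12) = 28272.3 × 1.00692386 = 28468.0534
Value of long forward = (F − K)·e^(−rT) = (28468.0534 − 29213.9) · e^(−0.0443·6/12)
= -745.8466 × 0.97809351 = -729.51
Short position value = −(long value) = 729.51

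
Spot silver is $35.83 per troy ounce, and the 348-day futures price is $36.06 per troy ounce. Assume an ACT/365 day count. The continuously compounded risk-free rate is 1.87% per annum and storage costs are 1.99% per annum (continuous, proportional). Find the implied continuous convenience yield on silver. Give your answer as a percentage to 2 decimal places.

F = S·e^((r+u−y)T) ⇒ (r+u−y) = ln(F/S)/T
ln(36.06/35.83) = 0.006399; /T ⇒ 0.006712
y = r + u − ln(F/S)/T = 0.0187 + 0.0199 − 0.006712 = 0.031888
y = 3.19%

3.19%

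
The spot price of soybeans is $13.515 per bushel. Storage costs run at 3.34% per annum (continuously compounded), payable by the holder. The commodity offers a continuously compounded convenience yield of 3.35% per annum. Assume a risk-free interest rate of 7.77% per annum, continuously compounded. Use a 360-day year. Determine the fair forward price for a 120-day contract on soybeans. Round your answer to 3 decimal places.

$13.869 per bushel

Net carry = r + u − y = 0.0777 + 0.0334 − 0.0335 = 0.0776
F = S·e^((r+u−y)T) = 13.515 · e^(0.0776 × 120/360) = 13.515 · e^0.025867
= 13.515 × 1.026204 = $13.869 per bushel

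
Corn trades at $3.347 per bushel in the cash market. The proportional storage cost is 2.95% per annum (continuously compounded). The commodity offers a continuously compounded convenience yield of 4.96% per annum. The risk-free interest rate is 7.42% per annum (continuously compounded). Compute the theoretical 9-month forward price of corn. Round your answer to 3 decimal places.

$3.486 per bushel

Net carry = r + u − y = 0.0742 + 0.0295 − 0.0496 = 0.0541
F = S·e^((r+u−y)T) = 3.347 · e^(0.0541 × 9/12) = 3.347 · e^0.040575
= 3.347 × 1.041409 = $3.486 per bushel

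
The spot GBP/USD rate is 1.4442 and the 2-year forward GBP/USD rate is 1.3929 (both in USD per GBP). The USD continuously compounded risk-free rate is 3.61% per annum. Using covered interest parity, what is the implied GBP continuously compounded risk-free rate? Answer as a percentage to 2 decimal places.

5.42%

F = S·e^((r_USD − r_GBP)T) ⇒ r_GBP = r_USD − ln(F/S)/T
ln(1.3929/1.4442) = -0.036168; /(2) = -0.018084
r_GBP = 0.0361 + 0.018084 = 0.054184
r_GBP = 5.42%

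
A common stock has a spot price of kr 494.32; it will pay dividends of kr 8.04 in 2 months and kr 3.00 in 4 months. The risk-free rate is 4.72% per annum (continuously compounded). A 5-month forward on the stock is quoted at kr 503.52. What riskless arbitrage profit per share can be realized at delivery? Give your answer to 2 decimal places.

kr 10.53 per share

PV(dividends) I = 8.04·e^(−0.0472·2/12) + 3.00·e^(−0.0472·4/12) = 10.9302
Fair forward F* = (S − I)·e^(rT) = (494.32 − 10.9302)·e^0.019667 = 483.3898 × 1.019862 = 492.9909
Market kr 503.52 > fair 492.9909: forward overpriced → cash-and-carry (borrow at r, buy the stock and collect the dividends, short the forward).
Profit at T = |F_mkt − F*| = |503.52 − 492.9909| = kr 10.53 per share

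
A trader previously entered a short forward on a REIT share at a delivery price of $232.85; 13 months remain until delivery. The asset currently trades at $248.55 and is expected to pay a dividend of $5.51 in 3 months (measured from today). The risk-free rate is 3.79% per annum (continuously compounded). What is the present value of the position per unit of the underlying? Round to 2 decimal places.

PV(remaining dividends) I = 5.51·e^(−0.0379·3/12) = 5.4580
Current forward F = (S − I)·e^(rT) = (248.55 − 5.4580)·e^(0.0379·13/12) = 243.0920 × 1.041913 = 253.2807
Value (long) = (F − K)·e^(−rT) = (253.2807 − 232.85) × 0.959773 = 19.6088
Short position value = −(long value) = -$19.61

-$19.61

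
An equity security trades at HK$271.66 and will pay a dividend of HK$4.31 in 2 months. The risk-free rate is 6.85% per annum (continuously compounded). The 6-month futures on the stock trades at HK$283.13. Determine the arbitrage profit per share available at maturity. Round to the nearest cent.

PV(dividends) I = 4.31·e^(−0.0685·2/12) = 4.2611
Fair futures F* = (S − I)·e^(rT) = (271.66 − 4.2611)·e^0.034250 = 267.3989 × 1.034843 = 276.7159
Market HK$283.13 > fair 276.7159: forward overpriced → cash-and-carry (borrow at r, buy the stock and collect the dividends, short the forward).
Profit at T = |F_mkt − F*| = |283.13 − 276.7159| = HK$6.41 per share

HK$6.41 per share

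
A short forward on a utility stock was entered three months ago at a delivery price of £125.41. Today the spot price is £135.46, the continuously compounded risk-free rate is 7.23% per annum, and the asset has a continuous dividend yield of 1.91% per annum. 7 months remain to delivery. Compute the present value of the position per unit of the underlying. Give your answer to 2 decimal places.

-£13.73

Current fair forward for the remaining 7 months: F = S·e^((r − q)·T), (r − q) = 0.0723 − 0.0191 = 0.0532
F = 135.46 · e^(0.0532 × 7/12) = 135.46 × 1.031520 = 139.7297
Value of long forward = (F − K)·e^(−rT) = (139.7297 − 125.41) · e^(−0.0723·7/12)
= 14.3197 × 0.958702 = 13.73
Short position value = −(long value) = -£13.73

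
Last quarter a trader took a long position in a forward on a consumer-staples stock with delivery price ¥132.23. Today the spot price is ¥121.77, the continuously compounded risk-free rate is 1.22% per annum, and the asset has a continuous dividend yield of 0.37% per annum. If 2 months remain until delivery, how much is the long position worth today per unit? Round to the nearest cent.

-¥10.27

Current fair forward for the remaining 2 months: F = S·e^((r − q)·T), (r − q) = 0.0122 − 0.0037 = 0.0085
F = 121.77 · e^(0.0085 × 2/12) = 121.77 × 1.001418 = 121.9427
Value of long forward = (F − K)·e^(−rT) = (121.9427 − 132.23) · e^(−0.0122·2/12)
= -10.2873 × 0.997969 = -10.27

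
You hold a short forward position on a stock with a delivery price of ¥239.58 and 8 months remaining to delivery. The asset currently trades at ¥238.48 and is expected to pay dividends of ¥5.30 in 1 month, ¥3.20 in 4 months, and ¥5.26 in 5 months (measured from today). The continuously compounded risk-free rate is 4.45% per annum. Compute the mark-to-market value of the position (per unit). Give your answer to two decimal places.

¥7.69

PV(remaining dividends) I = 5.30·e^(−0.0445·1/12) + 3.20·e^(−0.0445·4/12) + 5.26·e^(−0.0445·5/12) = 13.5966
Current forward F = (S − I)·e^(rT) = (238.48 − 13.5966)·e^(0.0445·8/12) = 224.8834 × 1.030111 = 231.6549
Value (long) = (F − K)·e^(−rT) = (231.6549 − 239.58) × 0.970769 = -7.6934
Short position value = −(long value) = ¥7.69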